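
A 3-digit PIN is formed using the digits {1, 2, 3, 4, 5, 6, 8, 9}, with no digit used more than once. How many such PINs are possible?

336

Choose and order 3 of the 8 symbols: the first digit has 8 options, the next 7, then 6.
8 × 7 × 6 = 336.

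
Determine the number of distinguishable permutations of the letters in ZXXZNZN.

210

Letter multiplicities in ZXXZNZN: N×2, X×2, Z×3.
The number of distinct arrangements is 7!/(3!·2!·2!) = 5040/24 = 210.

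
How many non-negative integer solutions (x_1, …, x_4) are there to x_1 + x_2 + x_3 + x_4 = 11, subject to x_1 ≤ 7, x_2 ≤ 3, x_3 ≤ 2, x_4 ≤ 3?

Ignoring the caps, the number of non-negative solutions to x_1+…+x_4 = 11 is C(14,3) = 364.
Subtract solutions that violate a single cap (substitute x_i' = x_i − (cap_i+1)): x_1 ≥ 8 gives C(6,3) = 20; x_2 ≥ 4 gives C(10,3) = 120; x_3 ≥ 3 gives C(11,3) = 165; x_4 ≥ 4 gives C(10,3) = 120. Together 425.
Add back pairs where two caps are both exceeded: 0 + 1 + 0 + 35 + 20 + 35 = 91.
Subtract triples: 0 + 0 + 0 + 1 = 1.
By inclusion–exclusion the count is 364 − 425 + 91 − 1 = 29.

29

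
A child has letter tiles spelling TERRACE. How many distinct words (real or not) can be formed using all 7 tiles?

The 7 letters of TERRACE have repeats: E appearing twice and R appearing twice.
So there are 7! / (2!·2!) = 1260 distinguishable arrangements.

1260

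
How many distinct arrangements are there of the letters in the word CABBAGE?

CABBAGE has 7 letters with A appearing twice and B appearing twice.
So there are 7! / (2!·2!) = 1260 distinguishable arrangements.

1260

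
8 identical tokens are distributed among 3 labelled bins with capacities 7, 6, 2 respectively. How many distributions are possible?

20

By stars and bars, unrestricted non-negative solutions to x_1+…+x_3 = 8 number C(8+2,2) = 45.
Subtract solutions that violate a single cap (substitute x_i' = x_i − (cap_i+1)): x_1 ≥ 8 gives C(2,2) = 1; x_2 ≥ 7 gives C(3,2) = 3; x_3 ≥ 3 gives C(7,2) = 21. Together 25.
No two caps can be exceeded simultaneously, so the pair terms are all 0.
By inclusion–exclusion the count is 45 − 25 + 0 = 20.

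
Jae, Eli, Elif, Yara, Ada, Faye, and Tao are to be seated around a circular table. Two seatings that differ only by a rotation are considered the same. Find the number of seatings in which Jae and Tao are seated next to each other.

240

Treat {Jae, Tao} as one unit (2 internal orders) and seat the resulting 6 units around the table: (5)! circular arrangements.
So 2 × (5)! = 2 × 120 = 240.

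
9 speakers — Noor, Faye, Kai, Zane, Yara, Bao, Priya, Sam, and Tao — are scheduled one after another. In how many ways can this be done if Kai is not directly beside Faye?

282240

Of the 9! = 362880 arrangements, those with Kai and Faye adjacent number 2 × 8! = 80640 (treat the pair as a block with 2 internal orders).
So 362880 − 80640 = 282240 arrangements keep them apart.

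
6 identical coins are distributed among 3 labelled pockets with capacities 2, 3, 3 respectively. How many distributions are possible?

By stars and bars, unrestricted non-negative solutions to x_1+…+x_3 = 6 number C(6+2,2) = 28.
Subtract solutions that violate a single cap (substitute x_i' = x_i − (cap_i+1)): x_1 ≥ 3 gives C(5,2) = 10; x_2 ≥ 4 gives C(4,2) = 6; x_3 ≥ 4 gives C(4,2) = 6. Together 22.
No two caps can be exceeded simultaneously, so the pair terms are all 0.
By inclusion–exclusion the count is 28 − 22 + 0 = 6.

6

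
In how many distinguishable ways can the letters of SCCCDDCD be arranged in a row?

280

SCCCDDCD has 8 letters with C appearing 4 times and D appearing 3 times.
Dividing 8! = 40320 by 4!·3! = 144 for the repeated letters gives 280.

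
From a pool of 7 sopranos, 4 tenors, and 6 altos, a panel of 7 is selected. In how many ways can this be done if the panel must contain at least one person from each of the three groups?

Unrestricted: C(17,7) = 19448 ways to pick any 7 of the 17.
Subtract selections that omit an entire group: no sopranos → C(10,7) = 120; no tenors → C(13,7) = 1716; no altos → C(11,7) = 330.
Add back selections omitting two groups (i.e. drawn from a single group): C(7,7) + C(4,7) + C(6,7) = 1.
By inclusion–exclusion: 19448 − 2166 + 1 = 17283.

17283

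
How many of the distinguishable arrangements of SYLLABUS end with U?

1260

With the last slot taken by U, it remains to arrange the other 7 letters (SYLLABS).
Those 7 letters have L appearing twice and S appearing twice, giving (7)!/(2!·2!) = 1260.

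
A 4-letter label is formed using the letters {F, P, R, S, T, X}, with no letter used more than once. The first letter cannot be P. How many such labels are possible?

The first letter has 6−1 = 5 choices (anything except P).
The remaining 3 letters are filled from the other 5 symbols without repetition: 5 × 4 × 3 = 60.
Total: 5 × 60 = 300.

300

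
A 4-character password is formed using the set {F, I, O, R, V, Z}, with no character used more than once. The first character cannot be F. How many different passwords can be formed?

The first character has 6−1 = 5 choices (anything except F).
The remaining 3 characters are filled from the other 5 symbols without repetition: 5 × 4 × 3 = 60.
Total: 5 × 60 = 300.

300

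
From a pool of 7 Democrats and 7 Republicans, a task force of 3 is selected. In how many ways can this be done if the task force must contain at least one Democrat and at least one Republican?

294

Unrestricted: C(14,3) = 364 ways to pick any 3 of the 14.
Selections missing a whole group: no Democrats → C(7,3) = 35; no Republicans → C(7,3) = 35.
Both groups omitted at once is impossible, so 364 − 70 = 294.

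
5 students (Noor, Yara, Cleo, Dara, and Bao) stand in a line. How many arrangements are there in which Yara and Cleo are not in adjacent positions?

There are 5! = 120 arrangements in all. If Yara and Cleo are adjacent, merging them into one block gives 2·(4)! = 48 arrangements.
So 120 − 48 = 72 arrangements keep them apart.

72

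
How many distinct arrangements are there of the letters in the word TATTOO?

60

TATTOO has 6 letters with O appearing twice and T appearing 3 times.
So there are 6! / (3!·2!) = 60 distinguishable arrangements.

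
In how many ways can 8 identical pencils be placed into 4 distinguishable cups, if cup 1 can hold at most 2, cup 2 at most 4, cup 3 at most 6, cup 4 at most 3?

55

By stars and bars, unrestricted non-negative solutions to x_1+…+x_4 = 8 number C(8+3,3) = 165.
Subtract solutions that violate a single cap (substitute x_i' = x_i − (cap_i+1)): x_1 ≥ 3 gives C(8,3) = 56; x_2 ≥ 5 gives C(6,3) = 20; x_3 ≥ 7 gives C(4,3) = 4; x_4 ≥ 4 gives C(7,3) = 35. Together 115.
Add back pairs where two caps are both exceeded: 1 + 0 + 4 + 0 + 0 + 0 = 5.
By inclusion–exclusion the count is 165 − 115 + 5 = 55.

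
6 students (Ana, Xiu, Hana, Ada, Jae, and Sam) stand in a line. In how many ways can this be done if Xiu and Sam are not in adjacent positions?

There are 6! = 720 arrangements in all. If Xiu and Sam are adjacent, merging them into one block gives 2·(5)! = 240 arrangements.
Complementary counting: 720 − 240 = 480.

480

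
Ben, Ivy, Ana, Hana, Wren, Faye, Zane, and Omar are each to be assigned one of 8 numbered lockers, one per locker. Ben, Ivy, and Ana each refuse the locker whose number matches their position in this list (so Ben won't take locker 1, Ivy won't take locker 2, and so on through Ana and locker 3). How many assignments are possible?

Let Aᵢ (for i ∈ {1, 2, 3}) be the placements that put person i in their forbidden locker. Any j of these fix j positions, leaving (8−j)! ways to fill the rest, and there are C(3,j) ways to pick which j.
By inclusion–exclusion, the number of valid placements is Σ_{j=0}^{3} (−1)^j C(3,j)·(8−j)!.
Computing: 40320 − 15120 + 2160 − 120 = 27240.

27240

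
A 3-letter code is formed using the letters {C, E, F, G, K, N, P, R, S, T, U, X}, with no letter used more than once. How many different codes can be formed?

With no repetition, fill the 3 letters in order: 12 choices, then 11, down to 10.
12 × 11 × 10 = 1320.

1320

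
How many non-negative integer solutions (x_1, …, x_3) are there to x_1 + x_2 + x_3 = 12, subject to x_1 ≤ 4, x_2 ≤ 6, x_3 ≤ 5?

Ignoring the caps, the number of non-negative solutions to x_1+…+x_3 = 12 is C(14,2) = 91.
Subtract solutions that violate a single cap (substitute x_i' = x_i − (cap_i+1)): x_1 ≥ 5 gives C(9,2) = 36; x_2 ≥ 7 gives C(7,2) = 21; x_3 ≥ 6 gives C(8,2) = 28. Together 85.
Add back pairs where two caps are both exceeded: 1 + 3 + 0 = 4.
By inclusion–exclusion the count is 91 − 85 + 4 = 10.

10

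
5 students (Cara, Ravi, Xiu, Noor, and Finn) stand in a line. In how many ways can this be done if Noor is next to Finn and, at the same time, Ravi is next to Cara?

Treat {Noor,Finn} as one block (2 orders) and {Ravi,Cara} as another (2 orders).
That leaves 3 units to arrange: 2 × 2 × 3! = 4 × 6 = 24.

24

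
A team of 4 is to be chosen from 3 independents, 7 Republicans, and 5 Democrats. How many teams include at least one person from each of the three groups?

630

With no constraint there are C(15,4) = 1365 possible selections.
Selections missing a whole group: no independents → C(12,4) = 495; no Republicans → C(8,4) = 70; no Democrats → C(10,4) = 210.
Add back selections omitting two groups (i.e. drawn from a single group): C(3,4) + C(7,4) + C(5,4) = 40.
By inclusion–exclusion: 1365 − 775 + 40 = 630.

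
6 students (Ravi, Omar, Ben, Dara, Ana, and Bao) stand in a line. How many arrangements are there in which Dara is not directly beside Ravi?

There are 6! = 720 arrangements in all. If Dara and Ravi are adjacent, merging them into one block gives 2·(5)! = 240 arrangements.
Complementary counting: 720 − 240 = 480.

480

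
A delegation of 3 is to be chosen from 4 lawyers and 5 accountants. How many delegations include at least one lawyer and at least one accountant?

With no constraint there are C(9,3) = 84 possible selections.
Selections missing a whole group: no lawyers → C(5,3) = 10; no accountants → C(4,3) = 4.
Both groups omitted at once is impossible, so 84 − 14 = 70.

70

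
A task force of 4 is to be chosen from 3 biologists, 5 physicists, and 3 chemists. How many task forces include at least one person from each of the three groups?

180

Total 4-person selections from all 11: C(11,4) = 330.
Subtract selections that omit an entire group: no biologists → C(8,4) = 70; no physicists → C(6,4) = 15; no chemists → C(8,4) = 70.
Add back selections omitting two groups (i.e. drawn from a single group): C(3,4) + C(5,4) + C(3,4) = 5.
By inclusion–exclusion: 330 − 155 + 5 = 180.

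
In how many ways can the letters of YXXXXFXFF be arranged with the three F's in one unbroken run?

42

Treat the 3 copies of F as a single block. The multiset to arrange is then {FFF, X, X, X, X, X, Y}, 7 items in all.
That gives (7)!/(5!) = 42 arrangements.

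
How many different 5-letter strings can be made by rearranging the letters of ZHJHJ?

30

ZHJHJ has 5 letters with H appearing twice and J appearing twice.
The number of distinct arrangements is 5!/(2!·2!) = 120/4 = 30.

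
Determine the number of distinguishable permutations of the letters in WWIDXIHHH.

Letter multiplicities in WWIDXIHHH: D×1, H×3, I×2, W×2, X×1.
The number of distinct arrangements is 9!/(3!·2!·2!) = 362880/24 = 15120.

15120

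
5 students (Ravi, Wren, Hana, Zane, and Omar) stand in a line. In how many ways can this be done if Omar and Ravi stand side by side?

Place the 3 others and the Omar-Ravi pair as 4 objects in a line; the pair has 2 internal arrangements.
That gives 2 × 4! = 2 × 24 = 48.

48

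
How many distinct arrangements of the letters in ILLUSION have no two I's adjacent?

7560

Total arrangements of ILLUSION: 8!/(2!·2!) = 10080.
If the two I's are adjacent, glue them into one block, leaving 7 items to arrange: (7)!/(2!) = 2520 ways.
Subtracting, 10080 − 2520 = 7560 arrangements keep the I's apart.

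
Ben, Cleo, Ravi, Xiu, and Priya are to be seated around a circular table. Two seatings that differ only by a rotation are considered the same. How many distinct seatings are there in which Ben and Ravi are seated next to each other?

12

Treat {Ben, Ravi} as one unit (2 internal orders) and seat the resulting 4 units around the table: (3)! circular arrangements.
So 2 × (3)! = 2 × 6 = 12.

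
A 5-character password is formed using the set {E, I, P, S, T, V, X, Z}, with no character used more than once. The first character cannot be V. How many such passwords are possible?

The first character has 8−1 = 7 choices (anything except V).
The remaining 4 characters are filled from the other 7 symbols without repetition: 7 × 6 × 5 × 4 = 840.
Total: 7 × 840 = 5880.

5880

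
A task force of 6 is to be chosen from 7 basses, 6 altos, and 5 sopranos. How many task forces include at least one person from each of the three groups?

Unrestricted: C(18,6) = 18564 ways to pick any 6 of the 18.
Subtract selections that omit an entire group: no basses → C(11,6) = 462; no altos → C(12,6) = 924; no sopranos → C(13,6) = 1716.
Add back selections omitting two groups (i.e. drawn from a single group): C(7,6) + C(6,6) + C(5,6) = 8.
By inclusion–exclusion: 18564 − 3102 + 8 = 15470.

15470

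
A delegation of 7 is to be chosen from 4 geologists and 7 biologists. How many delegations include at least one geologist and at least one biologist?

With no constraint there are C(11,7) = 330 possible selections.
Selections missing a whole group: no geologists → C(7,7) = 1; no biologists → C(4,7) = 0.
Both groups omitted at once is impossible, so 330 − 1 = 329.

329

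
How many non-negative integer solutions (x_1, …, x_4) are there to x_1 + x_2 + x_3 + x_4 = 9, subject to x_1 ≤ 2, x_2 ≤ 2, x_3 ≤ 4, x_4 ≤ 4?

18

Without the upper bounds there are C(12,3) = 220 ways to split 9 among 4 variables.
Subtract solutions that violate a single cap (substitute x_i' = x_i − (cap_i+1)): x_1 ≥ 3 gives C(9,3) = 84; x_2 ≥ 3 gives C(9,3) = 84; x_3 ≥ 5 gives C(7,3) = 35; x_4 ≥ 5 gives C(7,3) = 35. Together 238.
Add back pairs where two caps are both exceeded: 20 + 4 + 4 + 4 + 4 + 0 = 36.
By inclusion–exclusion the count is 220 − 238 + 36 = 18.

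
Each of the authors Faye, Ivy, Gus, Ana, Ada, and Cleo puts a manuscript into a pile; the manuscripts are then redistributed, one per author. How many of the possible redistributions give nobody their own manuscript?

265

This is the derangement count D_6: permutations of 6 items with no fixed point.
By inclusion–exclusion this is Σ_{j=0}^{6} (−1)^j C(6,j)·(6−j)!.
Computing: 720 − 720 + 360 − 120 + 30 − 6 + 1 = 265.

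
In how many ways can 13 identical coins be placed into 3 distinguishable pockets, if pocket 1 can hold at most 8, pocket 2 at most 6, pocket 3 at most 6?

34

By stars and bars, unrestricted non-negative solutions to x_1+…+x_3 = 13 number C(13+2,2) = 105.
Subtract solutions that violate a single cap (substitute x_i' = x_i − (cap_i+1)): x_1 ≥ 9 gives C(6,2) = 15; x_2 ≥ 7 gives C(8,2) = 28; x_3 ≥ 7 gives C(8,2) = 28. Together 71.
No two caps can be exceeded simultaneously, so the pair terms are all 0.
By inclusion–exclusion the count is 105 − 71 + 0 = 34.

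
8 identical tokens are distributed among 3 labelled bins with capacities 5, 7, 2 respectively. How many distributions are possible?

Ignoring the caps, the number of non-negative solutions to x_1+…+x_3 = 8 is C(10,2) = 45.
Subtract solutions that violate a single cap (substitute x_i' = x_i − (cap_i+1)): x_1 ≥ 6 gives C(4,2) = 6; x_2 ≥ 8 gives C(2,2) = 1; x_3 ≥ 3 gives C(7,2) = 21. Together 28.
No two caps can be exceeded simultaneously, so the pair terms are all 0.
By inclusion–exclusion the count is 45 − 28 + 0 = 17.

17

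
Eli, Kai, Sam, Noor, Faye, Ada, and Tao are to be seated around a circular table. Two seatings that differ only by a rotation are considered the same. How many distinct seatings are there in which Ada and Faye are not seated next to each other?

480

Without the restriction there are (6)! = 720 seatings.
Those with Ada next to Faye: fuse the pair into one unit and seat 6 units around a circle — 2·(5)! = 240.
Subtracting, 720 − 240 = 480.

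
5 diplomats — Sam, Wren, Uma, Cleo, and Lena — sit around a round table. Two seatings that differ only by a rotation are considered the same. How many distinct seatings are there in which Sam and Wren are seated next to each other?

12

Glue Sam and Wren into a block (2 internal orders). Seating 4 units around a circle gives (3)! arrangements.
So 2 × (3)! = 2 × 6 = 12.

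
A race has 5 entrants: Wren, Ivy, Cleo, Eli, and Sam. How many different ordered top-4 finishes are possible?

This is an ordered selection of 4 from 5: P(5,4).
That gives 5 × 4 × 3 × 2 = 120.

120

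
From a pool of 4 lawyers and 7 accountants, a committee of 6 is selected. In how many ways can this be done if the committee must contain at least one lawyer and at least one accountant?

455

Total 6-person selections from all 11: C(11,6) = 462.
Subtract selections that omit an entire group: no lawyers → C(7,6) = 7; no accountants → C(4,6) = 0.
Both groups omitted at once is impossible, so 462 − 7 = 455.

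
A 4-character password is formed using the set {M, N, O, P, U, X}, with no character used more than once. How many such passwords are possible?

360

Choose and order 4 of the 6 symbols: the first character has 6 options, the next 5, then 4, 3.
6 × 5 × 4 × 3 = 360.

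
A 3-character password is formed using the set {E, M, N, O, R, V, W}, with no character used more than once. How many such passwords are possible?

This is a permutation of 3 out of 7: P(7,3) = 7!/4!.
That product is 7 × 6 × 5 = 210.

210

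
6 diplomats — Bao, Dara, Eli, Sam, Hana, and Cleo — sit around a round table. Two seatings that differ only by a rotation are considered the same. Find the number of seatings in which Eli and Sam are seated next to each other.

Glue Eli and Sam into a block (2 internal orders). Seating 5 units around a circle gives (4)! arrangements.
So 2 × (4)! = 2 × 24 = 48.

48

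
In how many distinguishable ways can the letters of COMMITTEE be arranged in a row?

The 9 letters of COMMITTEE have repeats: E appearing twice, M appearing twice, and T appearing twice.
Dividing 9! = 362880 by 2!·2!·2! = 8 for the repeated letters gives 45360.

45360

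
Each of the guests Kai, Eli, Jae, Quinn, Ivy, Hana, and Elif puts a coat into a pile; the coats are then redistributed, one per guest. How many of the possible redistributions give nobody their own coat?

1854

Let Aᵢ be the assignments in which guest i gets their own coat. We want the size of the complement of A₁∪…∪A_7.
By inclusion–exclusion this is Σ_{j=0}^{7} (−1)^j C(7,j)·(7−j)!.
Computing: 5040 − 5040 + 2520 − 840 + 210 − 42 + 7 − 1 = 1854.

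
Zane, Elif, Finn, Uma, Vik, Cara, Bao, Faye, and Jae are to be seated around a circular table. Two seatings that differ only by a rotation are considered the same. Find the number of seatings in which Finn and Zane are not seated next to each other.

Without the restriction there are (8)! = 40320 seatings.
Those with Finn next to Zane: fuse the pair into one unit and seat 8 units around a circle — 2·(7)! = 10080.
Subtracting, 40320 − 10080 = 30240.

30240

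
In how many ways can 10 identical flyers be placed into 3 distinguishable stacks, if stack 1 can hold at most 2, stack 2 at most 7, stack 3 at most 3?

Ignoring the caps, the number of non-negative solutions to x_1+…+x_3 = 10 is C(12,2) = 66.
Subtract solutions that violate a single cap (substitute x_i' = x_i − (cap_i+1)): x_1 ≥ 3 gives C(9,2) = 36; x_2 ≥ 8 gives C(4,2) = 6; x_3 ≥ 4 gives C(8,2) = 28. Together 70.
Add back pairs where two caps are both exceeded: 0 + 10 + 0 = 10.
By inclusion–exclusion the count is 66 − 70 + 10 = 6.

6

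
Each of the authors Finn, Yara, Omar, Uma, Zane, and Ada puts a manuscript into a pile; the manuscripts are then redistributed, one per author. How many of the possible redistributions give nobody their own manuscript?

265

Count assignments avoiding every fixed point. For any j of the 6 authors fixed to their own manuscript, the other 6−j can be arranged in (6−j)! ways.
By inclusion–exclusion this is Σ_{j=0}^{6} (−1)^j C(6,j)·(6−j)!.
Computing: 720 − 720 + 360 − 120 + 30 − 6 + 1 = 265.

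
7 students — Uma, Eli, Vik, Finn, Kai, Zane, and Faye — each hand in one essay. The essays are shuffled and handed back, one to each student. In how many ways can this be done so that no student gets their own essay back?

Count assignments avoiding every fixed point. For any j of the 7 students fixed to their own essay, the other 7−j can be arranged in (7−j)! ways.
By inclusion–exclusion this is Σ_{j=0}^{7} (−1)^j C(7,j)·(7−j)!.
Computing: 5040 − 5040 + 2520 − 840 + 210 − 42 + 7 − 1 = 1854.

1854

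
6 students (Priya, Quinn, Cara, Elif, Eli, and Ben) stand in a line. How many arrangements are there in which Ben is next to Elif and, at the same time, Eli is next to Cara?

96

Treat {Ben,Elif} as one block (2 orders) and {Eli,Cara} as another (2 orders).
That leaves 4 units to arrange: 2 × 2 × 4! = 4 × 24 = 96.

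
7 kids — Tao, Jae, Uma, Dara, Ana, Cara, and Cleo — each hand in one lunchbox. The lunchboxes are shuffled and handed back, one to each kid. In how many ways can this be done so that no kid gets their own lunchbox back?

1854

Count assignments avoiding every fixed point. For any j of the 7 kids fixed to their own lunchbox, the other 7−j can be arranged in (7−j)! ways.
By inclusion–exclusion this is Σ_{j=0}^{7} (−1)^j C(7,j)·(7−j)!.
Computing: 5040 − 5040 + 2520 − 840 + 210 − 42 + 7 − 1 = 1854.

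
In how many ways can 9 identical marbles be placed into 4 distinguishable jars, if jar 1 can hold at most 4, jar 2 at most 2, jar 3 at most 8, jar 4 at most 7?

Ignoring the caps, the number of non-negative solutions to x_1+…+x_4 = 9 is C(12,3) = 220.
Subtract solutions that violate a single cap (substitute x_i' = x_i − (cap_i+1)): x_1 ≥ 5 gives C(7,3) = 35; x_2 ≥ 3 gives C(9,3) = 84; x_3 ≥ 9 gives C(3,3) = 1; x_4 ≥ 8 gives C(4,3) = 4. Together 124.
Add back pairs where two caps are both exceeded: 4 + 0 + 0 + 0 + 0 + 0 = 4.
By inclusion–exclusion the count is 220 − 124 + 4 = 100.

100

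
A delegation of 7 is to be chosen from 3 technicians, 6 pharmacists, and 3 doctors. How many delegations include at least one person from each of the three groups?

720

Unrestricted: C(12,7) = 792 ways to pick any 7 of the 12.
Subtract selections that omit an entire group: no technicians → C(9,7) = 36; no pharmacists → C(6,7) = 0; no doctors → C(9,7) = 36.
Add back selections omitting two groups (i.e. drawn from a single group): C(3,7) + C(6,7) + C(3,7) = 0.
By inclusion–exclusion: 792 − 72 + 0 = 720.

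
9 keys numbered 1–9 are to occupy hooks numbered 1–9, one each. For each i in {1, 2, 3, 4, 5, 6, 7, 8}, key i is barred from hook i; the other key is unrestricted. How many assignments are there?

148329

Let Aᵢ (for 1 ≤ i ≤ 8) be the placements that put key i in its forbidden hook. Any j of these fix j positions, leaving (9−j)! ways to fill the rest, and there are C(8,j) ways to pick which j.
By inclusion–exclusion, the number of valid placements is Σ_{j=0}^{8} (−1)^j C(8,j)·(9−j)!.
Computing: 362880 − 322560 + 141120 − 40320 + 8400 − 1344 + 168 − 16 + 1 = 148329.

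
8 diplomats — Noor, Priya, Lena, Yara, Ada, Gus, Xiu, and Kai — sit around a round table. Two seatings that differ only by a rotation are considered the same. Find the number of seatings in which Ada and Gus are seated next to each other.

1440

Glue Ada and Gus into a block (2 internal orders). Seating 7 units around a circle gives (6)! arrangements.
So 2 × (6)! = 2 × 720 = 1440.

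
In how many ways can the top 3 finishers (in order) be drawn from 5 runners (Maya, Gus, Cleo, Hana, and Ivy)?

This is an ordered selection of 3 from 5: P(5,3).
That gives 5 × 4 × 3 = 60.

60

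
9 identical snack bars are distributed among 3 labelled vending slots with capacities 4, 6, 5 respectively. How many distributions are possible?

24

Without the upper bounds there are C(11,2) = 55 ways to split 9 among 3 vending slots.
Subtract solutions that violate a single cap (substitute x_i' = x_i − (cap_i+1)): x_1 ≥ 5 gives C(6,2) = 15; x_2 ≥ 7 gives C(4,2) = 6; x_3 ≥ 6 gives C(5,2) = 10. Together 31.
No two caps can be exceeded simultaneously, so the pair terms are all 0.
By inclusion–exclusion the count is 55 − 31 + 0 = 24.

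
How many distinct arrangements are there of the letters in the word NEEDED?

60

Letter multiplicities in NEEDED: D×2, E×3, N×1.
The number of distinct arrangements is 6!/(3!·2!) = 720/12 = 60.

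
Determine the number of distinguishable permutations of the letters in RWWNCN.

180

Letter multiplicities in RWWNCN: C×1, N×2, R×1, W×2.
Dividing 6! = 720 by 2!·2! = 4 for the repeated letters gives 180.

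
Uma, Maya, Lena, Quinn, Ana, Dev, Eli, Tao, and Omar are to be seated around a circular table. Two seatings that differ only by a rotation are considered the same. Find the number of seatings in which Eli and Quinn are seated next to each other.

10080

Glue Eli and Quinn into a block (2 internal orders). Seating 8 units around a circle gives (7)! arrangements.
So 2 × (7)! = 2 × 5040 = 10080.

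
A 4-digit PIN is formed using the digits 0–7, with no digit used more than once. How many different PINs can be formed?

Choose and order 4 of the 8 symbols: the first digit has 8 options, the next 7, then 6, 5.
8 × 7 × 6 × 5 = 1680.

1680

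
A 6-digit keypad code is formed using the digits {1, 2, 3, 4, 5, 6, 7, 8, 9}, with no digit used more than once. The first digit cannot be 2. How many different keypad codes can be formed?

53760

The first digit has 9−1 = 8 choices (anything except 2).
The remaining 5 digits are filled from the other 8 symbols without repetition: 8 × 7 × 6 × 5 × 4 = 6720.
Total: 8 × 6720 = 53760.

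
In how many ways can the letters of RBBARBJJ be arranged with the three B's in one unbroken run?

Treat the 3 copies of B as a single block. The multiset to arrange is then {BBB, A, J, J, R, R}, 6 items in all.
That gives (6)!/(2!·2!) = 180 arrangements.

180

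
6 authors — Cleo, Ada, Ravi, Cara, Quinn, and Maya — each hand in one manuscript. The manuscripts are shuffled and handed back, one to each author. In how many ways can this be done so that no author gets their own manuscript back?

This is the derangement count D_6: permutations of 6 items with no fixed point.
By inclusion–exclusion this is Σ_{j=0}^{6} (−1)^j C(6,j)·(6−j)!.
Computing: 720 − 720 + 360 − 120 + 30 − 6 + 1 = 265.

265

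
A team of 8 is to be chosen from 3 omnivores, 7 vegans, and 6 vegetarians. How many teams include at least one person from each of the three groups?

Unrestricted: C(16,8) = 12870 ways to pick any 8 of the 16.
Subtract selections that omit an entire group: no omnivores → C(13,8) = 1287; no vegans → C(9,8) = 9; no vegetarians → C(10,8) = 45.
Add back selections omitting two groups (i.e. drawn from a single group): C(3,8) + C(7,8) + C(6,8) = 0.
By inclusion–exclusion: 12870 − 1341 + 0 = 11529.

11529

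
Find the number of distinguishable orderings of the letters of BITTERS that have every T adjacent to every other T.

Treat the 2 copies of T as a single block. The multiset to arrange is then {TT, B, E, I, R, S}, 6 items in all.
All 6 items are distinct, so there are (6)! = 720 arrangements.

720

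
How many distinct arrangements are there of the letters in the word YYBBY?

Letter multiplicities in YYBBY: B×2, Y×3.
Dividing 5! = 120 by 3!·2! = 12 for the repeated letters gives 10.

10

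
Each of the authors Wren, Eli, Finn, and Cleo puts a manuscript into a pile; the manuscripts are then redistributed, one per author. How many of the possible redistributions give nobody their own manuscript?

Count assignments avoiding every fixed point. For any j of the 4 authors fixed to their own manuscript, the other 4−j can be arranged in (4−j)! ways.
By inclusion–exclusion this is Σ_{j=0}^{4} (−1)^j C(4,j)·(4−j)!.
Computing: 24 − 24 + 12 − 4 + 1 = 9.

9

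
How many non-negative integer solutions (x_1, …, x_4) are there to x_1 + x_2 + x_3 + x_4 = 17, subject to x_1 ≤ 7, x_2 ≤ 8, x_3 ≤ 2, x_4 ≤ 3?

By stars and bars, unrestricted non-negative solutions to x_1+…+x_4 = 17 number C(17+3,3) = 1140.
Subtract solutions that violate a single cap (substitute x_i' = x_i − (cap_i+1)): x_1 ≥ 8 gives C(12,3) = 220; x_2 ≥ 9 gives C(11,3) = 165; x_3 ≥ 3 gives C(17,3) = 680; x_4 ≥ 4 gives C(16,3) = 560. Together 1625.
Add back pairs where two caps are both exceeded: 1 + 84 + 56 + 56 + 35 + 286 = 518.
Subtract triples: 0 + 0 + 10 + 4 = 14.
By inclusion–exclusion the count is 1140 − 1625 + 518 − 14 = 19.

19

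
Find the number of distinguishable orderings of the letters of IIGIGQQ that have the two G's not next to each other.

Total arrangements of IIGIGQQ: 7!/(3!·2!·2!) = 210.
If the two G's are adjacent, glue them into one block, leaving 6 items to arrange: (6)!/(3!·2!) = 60 ways.
Hence 210 − 60 = 150.

150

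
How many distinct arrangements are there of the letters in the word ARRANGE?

The 7 letters of ARRANGE have repeats: A appearing twice and R appearing twice.
The number of distinct arrangements is 7!/(2!·2!) = 5040/4 = 1260.

1260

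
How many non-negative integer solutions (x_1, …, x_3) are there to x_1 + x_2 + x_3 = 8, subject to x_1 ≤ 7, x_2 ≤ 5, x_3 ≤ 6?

35

Without the upper bounds there are C(10,2) = 45 ways to split 8 among 3 variables.
Subtract solutions that violate a single cap (substitute x_i' = x_i − (cap_i+1)): x_1 ≥ 8 gives C(2,2) = 1; x_2 ≥ 6 gives C(4,2) = 6; x_3 ≥ 7 gives C(3,2) = 3. Together 10.
No two caps can be exceeded simultaneously, so the pair terms are all 0.
By inclusion–exclusion the count is 45 − 10 + 0 = 35.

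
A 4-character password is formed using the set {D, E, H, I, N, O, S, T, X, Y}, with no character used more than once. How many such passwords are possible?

With no repetition, fill the 4 characters in order: 10 choices, then 9, down to 7.
That product is 10 × 9 × 8 × 7 = 5040.

5040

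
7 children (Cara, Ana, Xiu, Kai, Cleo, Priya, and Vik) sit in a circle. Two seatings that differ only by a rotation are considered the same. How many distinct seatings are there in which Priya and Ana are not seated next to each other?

Without the restriction there are (6)! = 720 seatings.
Seatings with Priya beside Ana: treat them as a block with 2 internal orders, giving 2 × (5)! = 240.
Subtracting, 720 − 240 = 480.

480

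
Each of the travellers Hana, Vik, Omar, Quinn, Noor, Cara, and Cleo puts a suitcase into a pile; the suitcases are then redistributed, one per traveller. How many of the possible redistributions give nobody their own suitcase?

1854

Let Aᵢ be the assignments in which traveller i gets their own suitcase. We want the size of the complement of A₁∪…∪A_7.
By inclusion–exclusion this is Σ_{j=0}^{7} (−1)^j C(7,j)·(7−j)!.
Computing: 5040 − 5040 + 2520 − 840 + 210 − 42 + 7 − 1 = 1854.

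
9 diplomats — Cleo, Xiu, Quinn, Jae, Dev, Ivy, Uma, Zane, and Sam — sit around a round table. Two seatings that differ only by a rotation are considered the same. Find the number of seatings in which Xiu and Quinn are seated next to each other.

10080

Treat {Xiu, Quinn} as one unit (2 internal orders) and seat the resulting 8 units around the table: (7)! circular arrangements.
So 2 × (7)! = 2 × 5040 = 10080.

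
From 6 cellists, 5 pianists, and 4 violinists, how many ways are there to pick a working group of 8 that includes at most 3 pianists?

5265

Split by how many pianists are chosen (0 through 3).
Sum: C(5,0)·C(10,8) + C(5,1)·C(10,7) + C(5,2)·C(10,6) + C(5,3)·C(10,5) = 45 + 600 + 2100 + 2520 = 5265.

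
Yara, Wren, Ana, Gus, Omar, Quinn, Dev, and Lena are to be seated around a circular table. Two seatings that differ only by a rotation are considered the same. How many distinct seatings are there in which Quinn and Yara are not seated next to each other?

3600

Without the restriction there are (7)! = 5040 seatings.
Those with Quinn next to Yara: fuse the pair into one unit and seat 7 units around a circle — 2·(6)! = 1440.
Subtracting, 5040 − 1440 = 3600.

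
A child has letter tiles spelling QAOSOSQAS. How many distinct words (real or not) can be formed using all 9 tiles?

The 9 letters of QAOSOSQAS have repeats: A appearing twice, O appearing twice, Q appearing twice, and S appearing 3 times.
The number of distinct arrangements is 9!/(3!·2!·2!·2!) = 362880/48 = 7560.

7560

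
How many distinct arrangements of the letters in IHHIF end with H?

With the last slot taken by H, it remains to arrange the other 4 letters (IHIF).
Those 4 letters have I appearing twice, giving (4)!/(2!) = 12.

12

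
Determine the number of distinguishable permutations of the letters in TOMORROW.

3360

TOMORROW has 8 letters with O appearing 3 times and R appearing twice.
So there are 8! / (3!·2!) = 3360 distinguishable arrangements.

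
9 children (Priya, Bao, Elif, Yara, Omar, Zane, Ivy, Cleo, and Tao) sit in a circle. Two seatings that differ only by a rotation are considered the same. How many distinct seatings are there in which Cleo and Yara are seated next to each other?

10080

Treat {Cleo, Yara} as one unit (2 internal orders) and seat the resulting 8 units around the table: (7)! circular arrangements.
So 2 × (7)! = 2 × 5040 = 10080.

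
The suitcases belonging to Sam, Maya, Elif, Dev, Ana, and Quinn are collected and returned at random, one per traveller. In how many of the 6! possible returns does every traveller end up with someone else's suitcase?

Count assignments avoiding every fixed point. For any j of the 6 travellers fixed to their own suitcase, the other 6−j can be arranged in (6−j)! ways.
By inclusion–exclusion this is Σ_{j=0}^{6} (−1)^j C(6,j)·(6−j)!.
Computing: 720 − 720 + 360 − 120 + 30 − 6 + 1 = 265.

265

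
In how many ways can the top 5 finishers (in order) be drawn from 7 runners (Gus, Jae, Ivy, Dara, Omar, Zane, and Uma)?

2520

There are 7 choices for 1st place, 6 for 2nd, and so on down to 3 for position 5.
That gives 7 × 6 × 5 × 4 × 3 = 2520.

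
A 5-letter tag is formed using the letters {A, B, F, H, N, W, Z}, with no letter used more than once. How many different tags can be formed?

2520

This is a permutation of 5 out of 7: P(7,5) = 7!/2!.
That product is 7 × 6 × 5 × 4 × 3 = 2520.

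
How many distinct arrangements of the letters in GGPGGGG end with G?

Fix G in the last position and arrange the remaining 6 letters.
Those 6 letters have G appearing 5 times, giving (6)!/(5!) = 6.

6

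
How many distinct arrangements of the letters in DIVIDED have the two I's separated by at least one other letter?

There are 7!/(3!·2!) = 420 arrangements of DIVIDED in total.
If the two I's are adjacent, glue them into one block, leaving 6 items to arrange: (6)!/(3!) = 120 ways.
Hence 420 − 120 = 300.

300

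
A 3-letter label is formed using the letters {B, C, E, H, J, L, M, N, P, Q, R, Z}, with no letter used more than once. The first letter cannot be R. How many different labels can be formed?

The first letter has 12−1 = 11 choices (anything except R).
The remaining 2 letters are filled from the other 11 symbols without repetition: 11 × 10 = 110.
Total: 11 × 110 = 1210.

1210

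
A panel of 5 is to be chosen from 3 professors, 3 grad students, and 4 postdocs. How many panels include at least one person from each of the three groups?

Total 5-person selections from all 10: C(10,5) = 252.
Subtract selections that omit an entire group: no professors → C(7,5) = 21; no grad students → C(7,5) = 21; no postdocs → C(6,5) = 6.
Add back selections omitting two groups (i.e. drawn from a single group): C(3,5) + C(3,5) + C(4,5) = 0.
By inclusion–exclusion: 252 − 48 + 0 = 204.

204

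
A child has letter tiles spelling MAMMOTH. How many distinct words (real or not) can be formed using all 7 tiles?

Letter multiplicities in MAMMOTH: A×1, H×1, M×3, O×1, T×1.
Dividing 7! = 5040 by 3! = 6 for the repeated letters gives 840.

840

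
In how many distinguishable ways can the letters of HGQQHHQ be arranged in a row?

The 7 letters of HGQQHHQ have repeats: H appearing 3 times and Q appearing 3 times.
The number of distinct arrangements is 7!/(3!·3!) = 5040/36 = 140.

140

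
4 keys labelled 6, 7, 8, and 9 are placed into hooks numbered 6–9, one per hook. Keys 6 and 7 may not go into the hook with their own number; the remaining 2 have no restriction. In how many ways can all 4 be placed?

14

Let Aᵢ (for i ∈ {6, 7}) be the placements that put key i in its forbidden hook. Any j of these fix j positions, leaving (4−j)! ways to fill the rest, and there are C(2,j) ways to pick which j.
By inclusion–exclusion, the number of valid placements is Σ_{j=0}^{2} (−1)^j C(2,j)·(4−j)!.
Computing: 24 − 12 + 2 = 14.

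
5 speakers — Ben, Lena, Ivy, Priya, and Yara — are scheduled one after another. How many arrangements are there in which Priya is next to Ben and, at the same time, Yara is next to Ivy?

Treat {Priya,Ben} as one block (2 orders) and {Yara,Ivy} as another (2 orders).
That leaves 3 units to arrange: 2 × 2 × 3! = 4 × 6 = 24.

24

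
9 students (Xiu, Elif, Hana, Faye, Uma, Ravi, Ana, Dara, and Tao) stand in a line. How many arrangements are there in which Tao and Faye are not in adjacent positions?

There are 9! = 362880 arrangements in all. If Tao and Faye are adjacent, merging them into one block gives 2·(8)! = 80640 arrangements.
Complementary counting: 362880 − 80640 = 282240.

282240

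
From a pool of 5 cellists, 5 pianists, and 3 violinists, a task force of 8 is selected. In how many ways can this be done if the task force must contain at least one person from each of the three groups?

Total 8-person selections from all 13: C(13,8) = 1287.
Selections missing a whole group: no cellists → C(8,8) = 1; no pianists → C(8,8) = 1; no violinists → C(10,8) = 45.
Add back selections omitting two groups (i.e. drawn from a single group): C(5,8) + C(5,8) + C(3,8) = 0.
By inclusion–exclusion: 1287 − 47 + 0 = 1240.

1240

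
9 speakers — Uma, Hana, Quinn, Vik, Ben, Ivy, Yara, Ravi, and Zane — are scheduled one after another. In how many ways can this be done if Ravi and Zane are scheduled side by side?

80640

Place the 7 others and the Ravi-Zane pair as 8 objects in a line; the pair has 2 internal arrangements.
So the count is 2·(8)! = 80640.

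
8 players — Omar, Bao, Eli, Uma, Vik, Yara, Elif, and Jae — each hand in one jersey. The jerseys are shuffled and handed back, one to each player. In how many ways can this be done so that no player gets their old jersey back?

Count assignments avoiding every fixed point. For any j of the 8 players fixed to their old jersey, the other 8−j can be arranged in (8−j)! ways.
By inclusion–exclusion this is Σ_{j=0}^{8} (−1)^j C(8,j)·(8−j)!.
Computing: 40320 − 40320 + 20160 − 6720 + 1680 − 336 + 56 − 8 + 1 = 14833.

14833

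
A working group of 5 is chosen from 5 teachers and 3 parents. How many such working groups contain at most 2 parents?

46

Split by how many parents are chosen (0 through 2).
Sum: C(3,0)·C(5,5) + C(3,1)·C(5,4) + C(3,2)·C(5,3) = 1 + 15 + 30 = 46.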